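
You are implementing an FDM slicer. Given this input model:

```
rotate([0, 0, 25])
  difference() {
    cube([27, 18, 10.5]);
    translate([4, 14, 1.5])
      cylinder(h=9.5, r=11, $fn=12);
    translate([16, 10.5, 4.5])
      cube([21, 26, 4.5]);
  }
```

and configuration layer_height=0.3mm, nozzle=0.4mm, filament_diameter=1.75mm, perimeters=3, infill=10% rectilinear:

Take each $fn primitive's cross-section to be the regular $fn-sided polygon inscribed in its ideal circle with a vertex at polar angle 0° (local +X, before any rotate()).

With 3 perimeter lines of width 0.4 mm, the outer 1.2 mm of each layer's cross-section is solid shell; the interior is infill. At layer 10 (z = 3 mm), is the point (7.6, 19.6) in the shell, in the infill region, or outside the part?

At z = 3 mm: the 27×18 cube contributes its full rectangle; the cylinder at (4, 14): section is a regular 12-gon, circumradius r=11; the cube at (16, 10.5) is absent (z outside [4.5, 9]); After the difference (first − rest): starting from the 27×18 cube, the r=11 cylinder at (4, 14) partially overlaps it — only the 190.46 mm² overlap (of its 363.00 mm²) is removed, clipping the outline — 1 connected region; (rotated 25° about Z; rotation is an isometry so areas/perimeters/island counts are preserved). Overall, the cross-section is a single solid region. Undo the 25° rotation: the query point maps to (15.171, 14.552) in the un-rotated model frame. The nearest boundary edge runs (15.00, 14.00)→(13.93, 18.00); distance from the point to it = 0.31 mm. The point is inside the cross-section, 0.31 mm from the nearest boundary — within the 1.2 mm shell band (3 × 0.4).

shell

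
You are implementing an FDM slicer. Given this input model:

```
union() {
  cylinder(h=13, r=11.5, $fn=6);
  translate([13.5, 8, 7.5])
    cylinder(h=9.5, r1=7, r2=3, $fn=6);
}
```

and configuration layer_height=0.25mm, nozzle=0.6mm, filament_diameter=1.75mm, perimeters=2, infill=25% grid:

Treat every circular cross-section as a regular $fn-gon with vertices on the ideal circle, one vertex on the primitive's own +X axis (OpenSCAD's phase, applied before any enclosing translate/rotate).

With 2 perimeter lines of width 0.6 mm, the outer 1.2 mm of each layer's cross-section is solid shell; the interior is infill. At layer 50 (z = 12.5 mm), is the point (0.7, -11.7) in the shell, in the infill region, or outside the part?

outside

At z = 12.5 mm: the r=11.5 cylinder gives a regular 6-gon of circumradius 11.5 (constant along its height); the cone at (13.5, 8) contributes a regular 6-gon of circumradius 4.895 (interpolated between r1=7 and r2=3 at t=0.526); Taking the union: the 2 present regions are separate (no shared area or edge), so areas and boundary lengths simply add and each stays a separate island — 2 connected regions. Overall, the cross-section has 2 separate islands. The nearest boundary edge runs (5.75, -9.96)→(-5.75, -9.96); distance from the point to it = 1.74 mm. The point is not inside any of the regions above, so it lies outside the cross-section (1.74 mm from the nearest boundary).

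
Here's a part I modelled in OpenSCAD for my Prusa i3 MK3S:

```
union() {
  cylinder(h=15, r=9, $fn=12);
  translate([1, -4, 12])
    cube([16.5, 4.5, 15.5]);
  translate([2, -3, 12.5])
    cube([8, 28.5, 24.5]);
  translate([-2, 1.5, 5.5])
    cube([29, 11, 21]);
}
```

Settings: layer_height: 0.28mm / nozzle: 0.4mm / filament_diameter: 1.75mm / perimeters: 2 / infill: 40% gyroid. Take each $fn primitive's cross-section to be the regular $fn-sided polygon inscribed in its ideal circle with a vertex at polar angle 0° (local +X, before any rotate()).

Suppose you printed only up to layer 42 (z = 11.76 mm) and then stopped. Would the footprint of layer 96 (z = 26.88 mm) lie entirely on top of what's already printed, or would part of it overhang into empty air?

Compare the two slices. At z = 11.76: the r=9 cylinder gives a regular 12-gon of circumradius 9 (constant along its height) (area = (12/2)·9.000²·sin(360°/12) = 243.00 mm²); the cube at (1, -4) does not reach this height (z outside [12, 27.5]); the cube at (2, -3) is absent (z outside [12.5, 37]); the cube at (-2, 1.5) is present — its section is the full 29×11 rectangle (area 319.00 mm²); Merging all regions: the regions partially overlap — summed areas 562.00 mm² minus the doubly-counted overlap 62.02 mm² gives 499.98 mm² — area = 499.98 mm². At z = 26.88: the cylinder does not reach this height (z outside [0, 15]); the 16.5×4.5 cube at (1, -4) contributes its full rectangle (area 74.25 mm²); the 8×28.5 cube at (2, -3) contributes its full rectangle (area 228.00 mm²); the cube at (-2, 1.5) is absent (z outside [5.5, 26.5]); Merging all regions: the regions partially overlap — summed areas 302.25 mm² minus the doubly-counted overlap 28.00 mm² gives 274.25 mm² — area = 274.25 mm². Checking containment: at z = 26.88 the cross-section extends beyond the z = 11.76 cross-section by about 145.70 mm².

part overhangs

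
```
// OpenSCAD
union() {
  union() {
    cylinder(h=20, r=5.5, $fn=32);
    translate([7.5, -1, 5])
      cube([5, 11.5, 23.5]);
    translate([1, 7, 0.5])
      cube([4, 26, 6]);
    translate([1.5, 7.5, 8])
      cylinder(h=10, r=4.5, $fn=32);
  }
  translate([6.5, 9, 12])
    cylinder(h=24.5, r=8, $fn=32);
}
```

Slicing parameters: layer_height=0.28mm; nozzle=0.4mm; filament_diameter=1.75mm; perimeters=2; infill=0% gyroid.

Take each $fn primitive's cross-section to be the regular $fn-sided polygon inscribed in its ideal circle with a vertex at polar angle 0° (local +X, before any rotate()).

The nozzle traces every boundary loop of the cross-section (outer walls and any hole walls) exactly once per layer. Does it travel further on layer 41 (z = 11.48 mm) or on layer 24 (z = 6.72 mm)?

layer 41 (z = 11.48 mm)

Layer 41 (z = 11.48): the r=5.5 cylinder gives a regular 32-gon of circumradius 5.5 (constant along its height) (perimeter = 2·32·5.500·sin(180°/32) = 34.50 mm); the cube at (7.5, -1) is present — its section is the full 5×11.5 rectangle (perimeter 33.00 mm); the cube at (1, 7) is absent (z outside [0.5, 6.5]); the cylinder at (1.5, 7.5): section is a regular 32-gon, circumradius r=4.5 (perimeter = 2·32·4.500·sin(180°/32) = 28.23 mm); Combining (union): the regions partially overlap (shared area 10.07 mm²), so the edge portions inside another operand are dropped and the merged outline is re-measured after clipping — boundary = 81.87 mm; the cylinder at (6.5, 9) does not reach this height (z outside [12, 36.5]); Taking the union: only that combined region is present, so the union is just that shape — boundary = 81.87 mm. So its perimeter = 81.87 mm. Layer 24 (z = 6.72): the r=5.5 cylinder gives a regular 32-gon of circumradius 5.5 (constant along its height) (perimeter = 2·32·5.500·sin(180°/32) = 34.50 mm); the cube at (7.5, -1) (footprint 5×11.5) is included at this height (perimeter 33.00 mm); the cube at (1, 7) does not reach this height (z outside [0.5, 6.5]); the cylinder at (1.5, 7.5) does not reach this height (z outside [8, 18]); Combining (union): the 2 present regions are separate (no shared area or edge), so areas and boundary lengths simply add and each stays a separate island — boundary = 67.50 mm; the cylinder at (6.5, 9) does not reach this height (z outside [12, 36.5]); Combining (union): only the result so far is present, so the union is just that shape — boundary = 67.50 mm. So its perimeter = 67.50 mm. Layer 41 is larger (81.87 vs 67.50 mm).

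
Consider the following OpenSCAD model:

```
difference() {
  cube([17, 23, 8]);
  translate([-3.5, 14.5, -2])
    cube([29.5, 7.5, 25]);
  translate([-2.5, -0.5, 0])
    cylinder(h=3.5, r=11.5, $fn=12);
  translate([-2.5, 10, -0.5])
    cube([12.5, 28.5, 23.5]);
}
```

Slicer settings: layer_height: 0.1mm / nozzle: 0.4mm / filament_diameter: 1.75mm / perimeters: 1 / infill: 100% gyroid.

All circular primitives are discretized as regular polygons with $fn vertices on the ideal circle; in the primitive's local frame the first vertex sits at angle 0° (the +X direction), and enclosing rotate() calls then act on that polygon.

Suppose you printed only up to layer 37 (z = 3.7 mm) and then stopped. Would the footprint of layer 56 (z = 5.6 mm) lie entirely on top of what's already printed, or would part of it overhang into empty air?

Compare the two slices. At z = 3.7: the 17×23 cube contributes its full rectangle (area 391.00 mm²); the 29.5×7.5 cube at (-3.5, 14.5) contributes its full rectangle (area 221.25 mm²); the cylinder at (-2.5, -0.5) does not reach this height (z outside [0, 3.5]); the cube at (-2.5, 10) is present — its section is the full 12.5×28.5 rectangle (area 356.25 mm²); Subtracting the remaining from the first: starting from the 17×23 cube (391.00 mm²), the 29.5×7.5 cube at (-3.5, 14.5) partially overlaps it — only the 127.50 mm² overlap (of its 221.25 mm²) is removed, clipping the outline; the 12.5×28.5 cube at (-2.5, 10) partially overlaps it — only the 55.00 mm² overlap (of its 356.25 mm²) is removed, clipping the outline — area = 208.50 mm². At z = 5.6: the cube (footprint 17×23) is included at this height (area 391.00 mm²); the cube at (-3.5, 14.5) is present — its section is the full 29.5×7.5 rectangle (area 221.25 mm²); the cylinder at (-2.5, -0.5) is absent (z outside [0, 3.5]); the 12.5×28.5 cube at (-2.5, 10) contributes its full rectangle (area 356.25 mm²); After the difference (first − rest): starting from the 17×23 cube (391.00 mm²), the 29.5×7.5 cube at (-3.5, 14.5) partially overlaps it — only the 127.50 mm² overlap (of its 221.25 mm²) is removed, clipping the outline; the 12.5×28.5 cube at (-2.5, 10) partially overlaps it — only the 55.00 mm² overlap (of its 356.25 mm²) is removed, clipping the outline — area = 208.50 mm². Checking containment: the cross-section at z = 5.6 is a subset of the cross-section at z = 3.7.

entirely on top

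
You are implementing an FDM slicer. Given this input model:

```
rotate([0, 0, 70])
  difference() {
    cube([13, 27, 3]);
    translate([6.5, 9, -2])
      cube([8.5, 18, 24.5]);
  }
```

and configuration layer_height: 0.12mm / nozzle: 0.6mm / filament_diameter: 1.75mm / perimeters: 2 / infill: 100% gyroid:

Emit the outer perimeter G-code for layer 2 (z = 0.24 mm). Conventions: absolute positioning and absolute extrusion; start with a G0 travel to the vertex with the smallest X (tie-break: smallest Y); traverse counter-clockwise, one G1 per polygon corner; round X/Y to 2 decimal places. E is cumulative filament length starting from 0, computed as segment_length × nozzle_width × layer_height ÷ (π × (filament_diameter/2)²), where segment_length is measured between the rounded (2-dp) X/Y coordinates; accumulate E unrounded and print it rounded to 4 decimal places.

At z = 0.24 mm: the cube (footprint 13×27) is included at this height; the 8.5×18 cube at (6.5, 9) contributes its full rectangle; After the difference (first − rest): starting from the 13×27 cube, the 8.5×18 cube at (6.5, 9) partially overlaps it — only the 117.00 mm² overlap (of its 153.00 mm²) is removed, clipping the outline — 1 connected region; (rotated 70° about Z; rotation is an isometry so areas/perimeters/island counts are preserved). The outline is a single polygon with 6 vertices. Extrusion per mm of travel: 0.6 × 0.12 / (π × 0.875²) = 0.029934. Accumulating E over each segment gives final E = 2.3946.

G0 X-25.37 Y9.23 Z0.24
G1 X0.00 Y0.00 E0.8081
G1 X4.45 Y12.22 E1.1974
G1 X-4.01 Y15.29 E1.4668
G1 X-6.23 Y9.19 E1.6611
G1 X-23.15 Y15.34 E2.2000
G1 X-25.37 Y9.23 E2.3946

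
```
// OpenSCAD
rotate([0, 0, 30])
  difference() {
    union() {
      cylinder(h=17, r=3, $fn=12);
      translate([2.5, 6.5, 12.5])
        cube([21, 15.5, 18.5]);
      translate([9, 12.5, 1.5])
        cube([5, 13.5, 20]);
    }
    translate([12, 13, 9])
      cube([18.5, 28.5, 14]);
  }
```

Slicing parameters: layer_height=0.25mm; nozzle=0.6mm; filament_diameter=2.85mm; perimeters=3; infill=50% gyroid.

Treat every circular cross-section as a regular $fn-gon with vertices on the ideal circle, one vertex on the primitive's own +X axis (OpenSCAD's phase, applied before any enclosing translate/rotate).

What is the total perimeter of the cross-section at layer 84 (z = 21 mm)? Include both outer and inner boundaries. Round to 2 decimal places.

At z = 21 mm: the cylinder does not reach this height (z outside [0, 17]); the cube at (2.5, 6.5) is present — its section is the full 21×15.5 rectangle (perimeter 73.00 mm); the 5×13.5 cube at (9, 12.5) contributes its full rectangle (perimeter 37.00 mm); Combining (union): the regions partially overlap (shared area 47.50 mm²), so the edge portions inside another operand are dropped and the merged outline is re-measured after clipping — boundary = 81.00 mm; the cube at (12, 13) (footprint 18.5×28.5) is included at this height (perimeter 94.00 mm); Taking the first minus the rest: starting from the result so far, the 18.5×28.5 cube at (12, 13) partially overlaps it — only the 111.50 mm² overlap (of its 527.25 mm²) is removed, clipping the outline — boundary = 81.00 mm; (whole slice rotated 30° about Z — lengths, areas and connectivity unchanged). Overall, the cross-section is a single solid region. Total boundary length (outer) = 81.00 mm.

81.00 mm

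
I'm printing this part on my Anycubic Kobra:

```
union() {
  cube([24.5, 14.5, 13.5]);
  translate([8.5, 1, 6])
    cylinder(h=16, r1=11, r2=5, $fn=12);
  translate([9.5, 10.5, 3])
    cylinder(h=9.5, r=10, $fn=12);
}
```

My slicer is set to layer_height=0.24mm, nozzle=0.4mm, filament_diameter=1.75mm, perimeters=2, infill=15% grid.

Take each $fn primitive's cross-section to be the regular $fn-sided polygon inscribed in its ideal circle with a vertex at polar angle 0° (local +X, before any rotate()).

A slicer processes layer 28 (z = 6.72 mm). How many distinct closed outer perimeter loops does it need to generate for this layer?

1

At z = 6.72 mm: the 24.5×14.5 cube contributes its full rectangle; the cone at (8.5, 1) (r1=11→r2=5) has section circumradius 10.730 here — a regular 12-gon; the cylinder at (9.5, 10.5): section is a regular 12-gon, circumradius r=10; Taking the union: the regions partially overlap (shared area 408.15 mm²), so overlapping operands fuse into one piece — 1 connected region. The result has 1 disconnected region.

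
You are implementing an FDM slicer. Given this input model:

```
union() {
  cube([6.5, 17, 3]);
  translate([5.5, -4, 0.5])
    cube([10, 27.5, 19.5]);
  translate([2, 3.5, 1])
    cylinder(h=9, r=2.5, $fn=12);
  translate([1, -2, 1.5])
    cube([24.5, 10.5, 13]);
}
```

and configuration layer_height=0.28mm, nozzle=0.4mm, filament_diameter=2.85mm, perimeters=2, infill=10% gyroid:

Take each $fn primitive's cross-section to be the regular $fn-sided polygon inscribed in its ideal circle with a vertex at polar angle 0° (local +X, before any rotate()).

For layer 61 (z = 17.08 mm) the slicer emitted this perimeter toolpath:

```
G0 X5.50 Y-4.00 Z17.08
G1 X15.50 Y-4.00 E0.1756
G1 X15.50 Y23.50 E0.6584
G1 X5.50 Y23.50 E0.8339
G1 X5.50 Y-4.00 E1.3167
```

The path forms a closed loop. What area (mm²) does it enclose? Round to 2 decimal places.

275.00 mm²

Apply the shoelace formula to the sequence of (X, Y) vertices; enclosed area = 275.00 mm².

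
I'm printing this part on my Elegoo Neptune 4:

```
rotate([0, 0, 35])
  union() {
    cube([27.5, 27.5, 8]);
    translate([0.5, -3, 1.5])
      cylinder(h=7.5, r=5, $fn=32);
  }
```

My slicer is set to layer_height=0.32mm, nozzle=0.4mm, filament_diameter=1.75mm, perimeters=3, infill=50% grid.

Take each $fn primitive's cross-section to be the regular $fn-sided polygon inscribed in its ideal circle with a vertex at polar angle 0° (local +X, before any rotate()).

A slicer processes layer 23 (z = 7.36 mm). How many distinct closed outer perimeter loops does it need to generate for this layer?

1

At z = 7.36 mm: the cube (footprint 27.5×27.5) is included at this height; the r=5 cylinder at (0.5, -3) contributes a regular 32-gon of circumradius 5; Combining (union): the regions partially overlap (shared area 6.50 mm²), so overlapping operands fuse into one piece — 1 connected region; (whole slice rotated 35° about Z — lengths, areas and connectivity unchanged). The result has 1 disconnected region.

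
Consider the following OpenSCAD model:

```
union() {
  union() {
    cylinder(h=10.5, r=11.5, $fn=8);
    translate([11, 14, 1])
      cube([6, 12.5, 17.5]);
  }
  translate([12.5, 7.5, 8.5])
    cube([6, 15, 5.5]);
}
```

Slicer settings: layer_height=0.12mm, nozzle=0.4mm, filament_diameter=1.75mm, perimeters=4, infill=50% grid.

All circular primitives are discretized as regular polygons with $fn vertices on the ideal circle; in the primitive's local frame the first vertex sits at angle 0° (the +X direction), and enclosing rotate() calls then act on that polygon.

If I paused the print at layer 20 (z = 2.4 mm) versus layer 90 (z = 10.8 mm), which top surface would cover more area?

layer 20 (z = 2.4 mm)

Layer 20 (z = 2.4): the r=11.5 cylinder gives a regular 8-gon of circumradius 11.5 (constant along its height) (area = (8/2)·11.500²·sin(360°/8) = 374.06 mm²); the cube at (11, 14) (footprint 6×12.5) is included at this height (area 75.00 mm²); Combining (union): the 2 present regions are separate (no shared area or edge), so areas and boundary lengths simply add and each stays a separate island — area = 449.06 mm²; the cube at (12.5, 7.5) is absent (z outside [8.5, 14]); Taking the union: only that combined region is present, so the union is just that shape — area = 449.06 mm². So its area = 449.06 mm². Layer 90 (z = 10.8): the cylinder is absent (z outside [0, 10.5]); the 6×12.5 cube at (11, 14) contributes its full rectangle (area 75.00 mm²); Merging all regions: only the 6×12.5 cube at (11, 14) is present, so the union is just that shape — area = 75.00 mm²; the 6×15 cube at (12.5, 7.5) contributes its full rectangle (area 90.00 mm²); Combining (union): the regions partially overlap — summed areas 165.00 mm² minus the doubly-counted overlap 38.25 mm² gives 126.75 mm² — area = 126.75 mm². So its area = 126.75 mm². Layer 20 is larger (449.06 vs 126.75 mm²).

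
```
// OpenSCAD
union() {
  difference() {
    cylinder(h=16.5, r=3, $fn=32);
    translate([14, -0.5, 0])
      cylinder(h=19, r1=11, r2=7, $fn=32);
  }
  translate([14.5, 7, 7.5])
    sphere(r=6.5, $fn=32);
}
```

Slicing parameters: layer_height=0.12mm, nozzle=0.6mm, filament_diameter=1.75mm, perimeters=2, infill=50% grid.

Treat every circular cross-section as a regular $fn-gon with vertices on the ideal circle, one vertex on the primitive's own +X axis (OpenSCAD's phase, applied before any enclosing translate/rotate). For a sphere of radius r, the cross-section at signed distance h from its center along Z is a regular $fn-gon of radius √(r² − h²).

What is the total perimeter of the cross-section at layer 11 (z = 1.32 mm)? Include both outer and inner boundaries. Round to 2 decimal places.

At z = 1.32 mm: the r=3 cylinder contributes a regular 32-gon of circumradius 3 (perimeter = 2·32·3.000·sin(180°/32) = 18.82 mm); the cone at (14, -0.5) contributes a regular 32-gon of circumradius 10.722 (interpolated between r1=11 and r2=7 at t=0.069) (perimeter = 2·32·10.722·sin(180°/32) = 67.26 mm); Taking the first minus the rest: starting from the r=3 cylinder, the cone at (14, -0.5) misses the remaining region (no effect) — boundary = 18.82 mm; the r=6.5 sphere at (14.5, 7) contributes a regular 32-gon of circumradius √(6.5²−6.18²) = 2.014 (perimeter = 2·32·2.014·sin(180°/32) = 12.64 mm); Taking the union: the 2 present regions are separate (no shared area or edge), so areas and boundary lengths simply add and each stays a separate island — boundary = 31.46 mm. Overall, the cross-section has 2 separate islands. Total boundary length (outer) = 31.46 mm.

31.46 mm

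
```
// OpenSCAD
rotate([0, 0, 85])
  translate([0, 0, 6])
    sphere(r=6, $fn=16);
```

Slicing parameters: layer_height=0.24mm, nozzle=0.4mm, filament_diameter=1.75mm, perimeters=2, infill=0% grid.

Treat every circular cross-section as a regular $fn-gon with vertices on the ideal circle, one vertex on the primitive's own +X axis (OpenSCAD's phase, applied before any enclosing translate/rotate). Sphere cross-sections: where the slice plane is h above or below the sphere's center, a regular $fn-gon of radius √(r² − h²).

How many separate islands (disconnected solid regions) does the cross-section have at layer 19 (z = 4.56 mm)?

1

At z = 4.56 mm: the r=6 sphere slices to a regular 16-gon of circumradius 5.825 (√(r²−h²) with h=1.44 from center); (whole slice rotated 85° about Z — lengths, areas and connectivity unchanged). Overall, the cross-section is a single solid region. Island count = 1.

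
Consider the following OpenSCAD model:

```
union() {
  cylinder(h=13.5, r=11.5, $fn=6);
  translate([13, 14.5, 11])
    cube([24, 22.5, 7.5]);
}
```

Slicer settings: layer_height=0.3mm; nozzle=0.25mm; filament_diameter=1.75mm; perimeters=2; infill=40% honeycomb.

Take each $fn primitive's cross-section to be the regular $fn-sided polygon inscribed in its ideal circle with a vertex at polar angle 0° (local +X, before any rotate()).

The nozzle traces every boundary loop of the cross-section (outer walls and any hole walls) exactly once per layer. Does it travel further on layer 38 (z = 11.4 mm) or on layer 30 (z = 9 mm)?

Layer 38 (z = 11.4): the r=11.5 cylinder contributes a regular 6-gon of circumradius 11.5 (perimeter = 2·6·11.500·sin(180°/6) = 69.00 mm); the cube at (13, 14.5) (footprint 24×22.5) is included at this height (perimeter 93.00 mm); Merging all regions: the 2 present regions are separate (no shared area or edge), so areas and boundary lengths simply add and each stays a separate island — boundary = 162.00 mm. So its perimeter = 162.00 mm. Layer 30 (z = 9): the cylinder: section is a regular 6-gon, circumradius r=11.5 (perimeter = 2·6·11.500·sin(180°/6) = 69.00 mm); the cube at (13, 14.5) does not reach this height (z outside [11, 18.5]); Taking the union: only the r=11.5 cylinder is present, so the union is just that shape — boundary = 69.00 mm. So its perimeter = 69.00 mm. Layer 38 is larger (162.00 vs 69.00 mm).

layer 38 (z = 11.4 mm)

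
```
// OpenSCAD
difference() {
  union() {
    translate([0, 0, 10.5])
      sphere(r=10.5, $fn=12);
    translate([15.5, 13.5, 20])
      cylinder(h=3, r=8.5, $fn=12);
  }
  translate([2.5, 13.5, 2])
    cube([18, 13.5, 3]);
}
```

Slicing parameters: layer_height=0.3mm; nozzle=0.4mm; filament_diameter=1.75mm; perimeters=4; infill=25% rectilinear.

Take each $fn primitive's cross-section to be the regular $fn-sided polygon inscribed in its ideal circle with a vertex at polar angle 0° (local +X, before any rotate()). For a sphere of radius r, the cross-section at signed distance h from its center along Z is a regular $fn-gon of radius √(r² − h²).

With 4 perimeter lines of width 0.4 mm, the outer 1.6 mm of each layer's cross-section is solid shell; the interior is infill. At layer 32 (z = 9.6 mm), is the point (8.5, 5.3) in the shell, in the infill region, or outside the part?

At z = 9.6 mm: the r=10.5 sphere slices to a regular 12-gon of circumradius 10.461 (√(r²−h²) with h=0.9 from center); the cylinder at (15.5, 13.5) does not reach this height (z outside [20, 23]); Combining (union): only the r=10.5 sphere is present, so the union is just that shape — 1 connected region; the cube at (2.5, 13.5) is not intersected at this z (z outside [2, 5]); Taking the first minus the rest: none of the subtracted shapes is present at this height, so that combined region is unchanged — 1 connected region. Overall, the cross-section is a single solid region. The nearest boundary edge runs (9.06, 5.23)→(5.23, 9.06); distance from the point to it = 0.35 mm. The point is inside the cross-section, 0.35 mm from the nearest boundary — within the 1.6 mm shell band (4 × 0.4).

shell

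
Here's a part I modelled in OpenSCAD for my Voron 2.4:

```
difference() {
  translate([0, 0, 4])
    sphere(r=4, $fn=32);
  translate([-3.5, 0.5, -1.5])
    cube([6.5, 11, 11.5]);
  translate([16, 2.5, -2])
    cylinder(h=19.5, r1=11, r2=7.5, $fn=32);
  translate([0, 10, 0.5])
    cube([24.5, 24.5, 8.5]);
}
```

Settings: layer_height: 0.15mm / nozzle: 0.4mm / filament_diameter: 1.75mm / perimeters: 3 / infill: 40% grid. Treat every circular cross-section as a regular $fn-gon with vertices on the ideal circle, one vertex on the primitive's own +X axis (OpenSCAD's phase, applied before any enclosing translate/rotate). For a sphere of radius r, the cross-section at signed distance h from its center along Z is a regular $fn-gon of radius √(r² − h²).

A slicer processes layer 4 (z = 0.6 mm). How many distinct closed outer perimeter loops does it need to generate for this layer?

At z = 0.6 mm: the sphere: section is a regular 32-gon, circumradius = √(r²−h²) = √(4²−3.4²) = 2.107; the 6.5×11 cube at (-3.5, 0.5) contributes its full rectangle; the cone at (16, 2.5) (r1=11→r2=7.5) has section circumradius 10.533 here — a regular 32-gon; the cube at (0, 10) is present — its section is the full 24.5×24.5 rectangle; After the difference (first − rest): starting from the r=4 sphere, the 6.5×11 cube at (-3.5, 0.5) partially overlaps it — only the 4.85 mm² overlap (of its 71.50 mm²) is removed, clipping the outline; the cone at (16, 2.5) misses the remaining region (no effect); the 24.5×24.5 cube at (0, 10) misses the remaining region (no effect) — 1 connected region. The result has 1 disconnected region.

1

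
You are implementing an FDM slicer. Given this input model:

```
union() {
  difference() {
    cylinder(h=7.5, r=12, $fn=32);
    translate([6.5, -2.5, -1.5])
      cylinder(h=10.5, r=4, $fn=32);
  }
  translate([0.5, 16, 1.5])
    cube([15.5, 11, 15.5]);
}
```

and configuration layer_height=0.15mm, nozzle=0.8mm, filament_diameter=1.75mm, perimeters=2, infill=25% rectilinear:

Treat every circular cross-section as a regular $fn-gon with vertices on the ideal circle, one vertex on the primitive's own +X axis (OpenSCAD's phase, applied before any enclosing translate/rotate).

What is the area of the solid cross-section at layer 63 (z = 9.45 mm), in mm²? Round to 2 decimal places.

170.50 mm²

At z = 9.45 mm: the cylinder does not reach this height (z outside [0, 7.5]); the cylinder at (6.5, -2.5) does not reach this height (z outside [-1.5, 9]); Subtracting the remaining from the first: the first operand is absent here, so nothing remains; the cube at (0.5, 16) (footprint 15.5×11) is included at this height (area 170.50 mm²); Taking the union: only the 15.5×11 cube at (0.5, 16) is present, so the union is just that shape — area = 170.50 mm². Overall, the cross-section is a single solid region. Net area = 170.50 mm².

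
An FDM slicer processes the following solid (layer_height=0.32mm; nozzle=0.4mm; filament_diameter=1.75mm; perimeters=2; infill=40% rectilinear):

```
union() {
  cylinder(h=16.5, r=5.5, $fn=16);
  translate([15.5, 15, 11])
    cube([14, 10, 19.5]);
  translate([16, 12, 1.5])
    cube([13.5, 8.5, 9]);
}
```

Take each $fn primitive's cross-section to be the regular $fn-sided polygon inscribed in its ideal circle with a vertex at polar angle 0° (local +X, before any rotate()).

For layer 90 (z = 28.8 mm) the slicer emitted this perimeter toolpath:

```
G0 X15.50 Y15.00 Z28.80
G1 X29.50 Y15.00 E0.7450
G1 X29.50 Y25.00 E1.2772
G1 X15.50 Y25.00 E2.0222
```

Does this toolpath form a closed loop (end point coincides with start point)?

Start point (G0): (15.50, 15.00). End point (last G1): the path does not return to the start — open.

no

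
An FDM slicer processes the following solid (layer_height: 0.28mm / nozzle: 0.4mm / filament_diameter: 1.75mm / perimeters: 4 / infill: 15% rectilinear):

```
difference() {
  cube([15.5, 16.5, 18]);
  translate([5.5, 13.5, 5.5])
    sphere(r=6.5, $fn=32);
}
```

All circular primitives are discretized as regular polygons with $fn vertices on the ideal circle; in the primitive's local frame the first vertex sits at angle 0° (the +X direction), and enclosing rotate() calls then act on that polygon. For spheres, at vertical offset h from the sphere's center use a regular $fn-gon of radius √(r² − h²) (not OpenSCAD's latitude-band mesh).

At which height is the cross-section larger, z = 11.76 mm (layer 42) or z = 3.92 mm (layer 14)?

Layer 42 (z = 11.76): the 15.5×16.5 cube contributes its full rectangle (area 255.75 mm²); the sphere at (5.5, 13.5): section is a regular 32-gon, circumradius = √(r²−h²) = √(6.5²−6.26²) = 1.750 (area = (32/2)·1.750²·sin(360°/32) = 9.56 mm²); Taking the first minus the rest: starting from the 15.5×16.5 cube (255.75 mm²), the r=6.5 sphere at (5.5, 13.5) lies wholly inside it (removes its full 9.56 mm² and its 10.98 mm outline becomes a hole wall) — area = 246.19 mm². So its area = 246.19 mm². Layer 14 (z = 3.92): the 15.5×16.5 cube contributes its full rectangle (area 255.75 mm²); the sphere at (5.5, 13.5): section is a regular 32-gon, circumradius = √(r²−h²) = √(6.5²−1.58²) = 6.305 (area = (32/2)·6.305²·sin(360°/32) = 124.09 mm²); Taking the first minus the rest: starting from the 15.5×16.5 cube (255.75 mm²), the r=6.5 sphere at (5.5, 13.5) partially overlaps it — only the 95.04 mm² overlap (of its 124.09 mm²) is removed, clipping the outline — area = 160.71 mm². So its area = 160.71 mm². Layer 42 is larger (246.19 vs 160.71 mm²).

layer 42 (z = 11.76 mm)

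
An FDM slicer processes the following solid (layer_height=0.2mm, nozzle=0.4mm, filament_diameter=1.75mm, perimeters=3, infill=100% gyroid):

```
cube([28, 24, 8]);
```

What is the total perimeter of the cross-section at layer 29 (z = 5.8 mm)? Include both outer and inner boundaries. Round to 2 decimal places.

At z = 5.8 mm: the cube (footprint 28×24) is included at this height (perimeter 104.00 mm). Overall, the cross-section is a single solid region. Total boundary length (outer) = 104.00 mm.

104.00 mm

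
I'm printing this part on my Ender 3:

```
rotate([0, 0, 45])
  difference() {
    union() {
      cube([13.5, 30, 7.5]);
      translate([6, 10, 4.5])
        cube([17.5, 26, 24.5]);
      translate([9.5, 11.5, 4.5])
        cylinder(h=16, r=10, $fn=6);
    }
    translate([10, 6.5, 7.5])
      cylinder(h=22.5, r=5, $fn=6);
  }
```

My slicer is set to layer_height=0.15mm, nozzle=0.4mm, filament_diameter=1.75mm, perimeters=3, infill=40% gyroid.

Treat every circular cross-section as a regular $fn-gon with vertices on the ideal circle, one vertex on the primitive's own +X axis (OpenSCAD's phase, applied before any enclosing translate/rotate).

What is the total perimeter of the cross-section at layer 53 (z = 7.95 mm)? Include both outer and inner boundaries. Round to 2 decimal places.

121.65 mm

At z = 7.95 mm: the cube does not reach this height (z outside [0, 7.5]); the 17.5×26 cube at (6, 10) contributes its full rectangle (perimeter 87.00 mm); the cylinder at (9.5, 11.5): section is a regular 6-gon, circumradius r=10 (perimeter = 2·6·10.000·sin(180°/6) = 60.00 mm); Combining (union): the regions partially overlap (shared area 114.86 mm²), so the edge portions inside another operand are dropped and the merged outline is re-measured after clipping — boundary = 103.97 mm; the r=5 cylinder at (10, 6.5) gives a regular 6-gon of circumradius 5 (constant along its height) (perimeter = 2·6·5.000·sin(180°/6) = 30.00 mm); Subtracting the remaining from the first: starting from the result so far, the r=5 cylinder at (10, 6.5) partially overlaps it — only the 61.34 mm² overlap (of its 64.95 mm²) is removed, clipping the outline — boundary = 121.65 mm; (whole slice rotated 45° about Z — lengths, areas and connectivity unchanged). Overall, the cross-section is a single solid region. Total boundary length (outer) = 121.65 mm.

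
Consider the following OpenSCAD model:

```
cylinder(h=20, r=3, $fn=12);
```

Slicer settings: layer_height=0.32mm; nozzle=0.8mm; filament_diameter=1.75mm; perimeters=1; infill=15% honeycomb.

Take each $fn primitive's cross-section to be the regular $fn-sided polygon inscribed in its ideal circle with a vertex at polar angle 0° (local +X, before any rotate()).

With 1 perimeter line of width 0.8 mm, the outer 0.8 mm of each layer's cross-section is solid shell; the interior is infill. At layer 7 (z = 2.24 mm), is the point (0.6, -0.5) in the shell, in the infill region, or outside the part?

infill

At z = 2.24 mm: the r=3 cylinder contributes a regular 12-gon of circumradius 3. Overall, the cross-section is a single solid region. The nearest boundary edge runs (1.50, -2.60)→(2.60, -1.50); distance from the point to it = 2.12 mm. The point is inside the cross-section and 2.12 mm from the nearest boundary — more than the 0.8 mm shell width (1 × 0.8), so it's in the infill interior.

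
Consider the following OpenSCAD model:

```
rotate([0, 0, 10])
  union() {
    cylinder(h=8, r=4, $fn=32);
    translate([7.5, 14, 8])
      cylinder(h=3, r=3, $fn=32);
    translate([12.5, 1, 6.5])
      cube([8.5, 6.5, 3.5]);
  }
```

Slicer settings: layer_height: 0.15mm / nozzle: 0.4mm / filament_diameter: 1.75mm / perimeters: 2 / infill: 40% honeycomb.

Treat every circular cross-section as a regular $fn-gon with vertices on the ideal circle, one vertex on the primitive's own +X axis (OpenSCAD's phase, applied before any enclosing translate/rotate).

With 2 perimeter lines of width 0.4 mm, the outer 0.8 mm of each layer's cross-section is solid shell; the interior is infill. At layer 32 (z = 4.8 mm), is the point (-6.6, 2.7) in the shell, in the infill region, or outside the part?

outside

At z = 4.8 mm: the cylinder: section is a regular 32-gon, circumradius r=4; the cylinder at (7.5, 14) is absent (z outside [8, 11]); the cube at (12.5, 1) is not intersected at this z (z outside [6.5, 10]); Merging all regions: only the r=4 cylinder is present, so the union is just that shape — 1 connected region; (whole slice rotated 10° about Z — lengths, areas and connectivity unchanged). Overall, the cross-section is a single solid region. Undo the 10° rotation: the query point maps to (-6.031, 3.805) in the un-rotated model frame. The nearest boundary edge runs (-2.83, 2.83)→(-3.33, 2.22); distance from the point to it = 3.13 mm. The point is not inside any of the regions above, so it lies outside the cross-section (3.13 mm from the nearest boundary).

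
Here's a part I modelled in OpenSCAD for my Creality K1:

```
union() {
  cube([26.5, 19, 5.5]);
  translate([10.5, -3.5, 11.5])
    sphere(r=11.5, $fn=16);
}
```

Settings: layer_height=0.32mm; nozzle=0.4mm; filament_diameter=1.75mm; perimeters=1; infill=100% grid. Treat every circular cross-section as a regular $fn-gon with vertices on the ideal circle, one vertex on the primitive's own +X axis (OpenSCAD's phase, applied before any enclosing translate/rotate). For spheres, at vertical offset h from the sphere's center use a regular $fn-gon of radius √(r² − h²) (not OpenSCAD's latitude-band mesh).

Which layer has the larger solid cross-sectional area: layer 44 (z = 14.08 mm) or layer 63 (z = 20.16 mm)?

Layer 44 (z = 14.08): the cube is not intersected at this z (z outside [0, 5.5]); the r=11.5 sphere at (10.5, -3.5) contributes a regular 16-gon of circumradius √(11.5²−2.58²) = 11.207 (area = (16/2)·11.207²·sin(360°/16) = 384.50 mm²); Taking the union: only the r=11.5 sphere at (10.5, -3.5) is present, so the union is just that shape — area = 384.50 mm². So its area = 384.50 mm². Layer 63 (z = 20.16): the cube does not reach this height (z outside [0, 5.5]); the r=11.5 sphere at (10.5, -3.5) slices to a regular 16-gon of circumradius 7.567 (√(r²−h²) with h=8.66 from center) (area = (16/2)·7.567²·sin(360°/16) = 175.28 mm²); Taking the union: only the r=11.5 sphere at (10.5, -3.5) is present, so the union is just that shape — area = 175.28 mm². So its area = 175.28 mm². Layer 44 is larger (384.50 vs 175.28 mm²).

layer 44 (z = 14.08 mm)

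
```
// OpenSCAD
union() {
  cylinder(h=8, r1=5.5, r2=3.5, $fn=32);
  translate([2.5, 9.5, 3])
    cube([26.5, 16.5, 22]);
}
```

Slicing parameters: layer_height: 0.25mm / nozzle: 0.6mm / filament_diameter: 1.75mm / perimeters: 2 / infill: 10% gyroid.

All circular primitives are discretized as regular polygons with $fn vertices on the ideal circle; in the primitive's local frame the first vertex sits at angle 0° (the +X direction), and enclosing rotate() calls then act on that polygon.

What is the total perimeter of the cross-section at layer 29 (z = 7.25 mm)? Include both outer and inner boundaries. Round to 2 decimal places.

At z = 7.25 mm: the cone (r1=5.5→r2=3.5) has section circumradius 3.688 here — a regular 32-gon (perimeter = 2·32·3.688·sin(180°/32) = 23.13 mm); the cube at (2.5, 9.5) (footprint 26.5×16.5) is included at this height (perimeter 86.00 mm); Taking the union: the 2 present regions are separate (no shared area or edge), so areas and boundary lengths simply add and each stays a separate island — boundary = 109.13 mm. Overall, the cross-section has 2 separate islands. Total boundary length (outer) = 109.13 mm.

109.13 mm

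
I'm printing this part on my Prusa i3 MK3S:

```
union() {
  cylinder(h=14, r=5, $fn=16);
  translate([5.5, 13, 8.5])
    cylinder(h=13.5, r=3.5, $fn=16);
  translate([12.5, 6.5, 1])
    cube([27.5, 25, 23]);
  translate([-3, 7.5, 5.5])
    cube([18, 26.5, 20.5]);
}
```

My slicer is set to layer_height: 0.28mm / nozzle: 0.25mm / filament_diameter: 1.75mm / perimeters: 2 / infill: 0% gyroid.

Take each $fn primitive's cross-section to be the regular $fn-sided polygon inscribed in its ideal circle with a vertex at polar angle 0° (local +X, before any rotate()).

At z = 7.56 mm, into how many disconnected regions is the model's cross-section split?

At z = 7.56 mm: the r=5 cylinder gives a regular 16-gon of circumradius 5 (constant along its height); the cylinder at (5.5, 13) is not intersected at this z (z outside [8.5, 22]); the 27.5×25 cube at (12.5, 6.5) contributes its full rectangle; the cube at (-3, 7.5) is present — its section is the full 18×26.5 rectangle; Combining (union): the regions partially overlap (shared area 60.00 mm²), so overlapping operands fuse into one piece — 2 connected regions. The result has 2 disconnected regions.

2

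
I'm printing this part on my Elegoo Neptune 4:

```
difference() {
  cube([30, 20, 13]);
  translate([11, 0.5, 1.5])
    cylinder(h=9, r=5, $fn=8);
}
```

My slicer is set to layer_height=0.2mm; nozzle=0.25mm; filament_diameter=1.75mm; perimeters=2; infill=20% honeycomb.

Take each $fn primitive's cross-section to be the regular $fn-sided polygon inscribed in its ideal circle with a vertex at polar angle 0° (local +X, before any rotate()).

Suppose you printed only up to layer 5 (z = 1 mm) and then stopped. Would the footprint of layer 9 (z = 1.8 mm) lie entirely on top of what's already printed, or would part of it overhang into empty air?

Compare the two slices. At z = 1: the cube is present — its section is the full 30×20 rectangle (area 600.00 mm²); the cylinder at (11, 0.5) does not reach this height (z outside [1.5, 10.5]); Subtracting the remaining from the first: none of the subtracted shapes is present at this height, so the 30×20 cube is unchanged — area = 600.00 mm². At z = 1.8: the cube is present — its section is the full 30×20 rectangle (area 600.00 mm²); the cylinder at (11, 0.5): section is a regular 8-gon, circumradius r=5 (area = (8/2)·5.000²·sin(360°/8) = 70.71 mm²); Taking the first minus the rest: starting from the 30×20 cube (600.00 mm²), the r=5 cylinder at (11, 0.5) partially overlaps it — only the 40.25 mm² overlap (of its 70.71 mm²) is removed, clipping the outline — area = 559.75 mm². Checking containment: the cross-section at z = 1.8 is a subset of the cross-section at z = 1.

entirely on top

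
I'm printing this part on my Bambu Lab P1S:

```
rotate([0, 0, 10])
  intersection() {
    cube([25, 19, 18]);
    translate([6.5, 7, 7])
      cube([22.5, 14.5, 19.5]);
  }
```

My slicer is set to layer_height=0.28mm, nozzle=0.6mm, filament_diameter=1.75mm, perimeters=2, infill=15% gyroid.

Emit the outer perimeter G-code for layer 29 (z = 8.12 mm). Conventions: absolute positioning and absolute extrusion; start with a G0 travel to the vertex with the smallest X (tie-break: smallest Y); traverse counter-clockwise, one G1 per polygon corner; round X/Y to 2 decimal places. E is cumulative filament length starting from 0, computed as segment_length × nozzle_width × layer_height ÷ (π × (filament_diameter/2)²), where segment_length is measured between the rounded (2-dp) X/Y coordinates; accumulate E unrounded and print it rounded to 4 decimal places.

At z = 8.12 mm: the cube (footprint 25×19) is included at this height; the cube at (6.5, 7) is present — its section is the full 22.5×14.5 rectangle; Taking the intersection: the 22.5×14.5 cube at (6.5, 7) partially overlaps the 25×19 cube; clipping to the common part keeps 222.00 mm² — 1 connected region; (rotated 10° about Z; rotation is an isometry so areas/perimeters/island counts are preserved). The outline is a single polygon with 4 vertices. Extrusion per mm of travel: 0.6 × 0.28 / (π × 0.875²) = 0.069846. Accumulating E over each segment gives final E = 4.2604.

G0 X3.10 Y19.84 Z8.12
G1 X5.19 Y8.02 E0.8384
G1 X23.40 Y11.23 E2.1299
G1 X21.32 Y23.05 E2.9682
G1 X3.10 Y19.84 E4.2604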